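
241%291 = 241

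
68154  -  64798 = 3356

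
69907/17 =69907/17 = 4112.18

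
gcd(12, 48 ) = 12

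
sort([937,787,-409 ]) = [ - 409,787, 937]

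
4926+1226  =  6152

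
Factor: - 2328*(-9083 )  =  21145224 = 2^3*3^1*31^1*97^1* 293^1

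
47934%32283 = 15651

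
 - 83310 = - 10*8331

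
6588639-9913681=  - 3325042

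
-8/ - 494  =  4/247= 0.02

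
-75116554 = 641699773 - 716816327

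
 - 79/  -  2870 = 79/2870 = 0.03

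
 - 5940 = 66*(-90 )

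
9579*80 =766320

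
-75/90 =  - 5/6 = -0.83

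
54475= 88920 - 34445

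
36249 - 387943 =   -  351694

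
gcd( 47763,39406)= 61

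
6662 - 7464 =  - 802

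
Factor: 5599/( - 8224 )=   -  2^ (-5)*11^1 * 257^(-1)*509^1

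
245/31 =7 + 28/31 = 7.90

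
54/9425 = 54/9425 =0.01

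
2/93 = 2/93 =0.02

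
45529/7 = 6504 + 1/7=6504.14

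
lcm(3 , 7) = 21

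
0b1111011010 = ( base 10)986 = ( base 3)1100112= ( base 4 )33122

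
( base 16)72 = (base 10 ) 114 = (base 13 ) 8a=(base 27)46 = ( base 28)42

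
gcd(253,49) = 1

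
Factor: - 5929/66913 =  - 7^1*79^( - 1) = - 7/79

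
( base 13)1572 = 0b110000111111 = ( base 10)3135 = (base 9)4263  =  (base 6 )22303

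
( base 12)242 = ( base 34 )9w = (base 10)338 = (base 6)1322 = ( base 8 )522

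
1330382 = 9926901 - 8596519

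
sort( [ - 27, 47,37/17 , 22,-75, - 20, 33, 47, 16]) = [ - 75, - 27, - 20, 37/17 , 16, 22, 33, 47, 47 ]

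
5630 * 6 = 33780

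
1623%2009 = 1623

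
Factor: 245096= 2^3* 30637^1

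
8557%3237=2083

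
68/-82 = - 34/41= - 0.83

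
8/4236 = 2/1059 = 0.00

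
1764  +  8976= 10740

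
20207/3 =6735 + 2/3 =6735.67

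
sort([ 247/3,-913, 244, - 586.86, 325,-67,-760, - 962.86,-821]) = [-962.86,-913, - 821,-760 , - 586.86, - 67,  247/3, 244,325]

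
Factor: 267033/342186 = 2^ (-1)*107^( - 1)*167^1 = 167/214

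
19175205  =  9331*2055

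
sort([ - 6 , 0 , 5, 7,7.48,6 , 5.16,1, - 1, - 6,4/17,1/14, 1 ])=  [ - 6, - 6,-1 , 0,1/14 , 4/17,1,1, 5, 5.16,6, 7,7.48 ] 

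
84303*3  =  252909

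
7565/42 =180+5/42 = 180.12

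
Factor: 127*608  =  77216 = 2^5*19^1*127^1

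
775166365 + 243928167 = 1019094532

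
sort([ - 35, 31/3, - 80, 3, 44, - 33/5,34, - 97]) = [ - 97 , - 80, - 35,  -  33/5,  3,31/3, 34,44 ] 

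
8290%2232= 1594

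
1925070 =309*6230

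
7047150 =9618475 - 2571325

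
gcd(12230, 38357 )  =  1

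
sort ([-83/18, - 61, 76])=[  -  61, - 83/18,76] 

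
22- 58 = - 36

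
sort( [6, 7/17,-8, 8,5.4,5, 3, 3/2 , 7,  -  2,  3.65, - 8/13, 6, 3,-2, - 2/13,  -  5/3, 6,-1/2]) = [ - 8, - 2, - 2,-5/3,  -  8/13,  -  1/2,-2/13 , 7/17, 3/2, 3, 3,3.65,5,5.4, 6,  6 , 6, 7, 8]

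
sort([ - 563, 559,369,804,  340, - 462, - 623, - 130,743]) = [ - 623 ,  -  563,- 462, - 130  ,  340,369, 559,743,  804 ] 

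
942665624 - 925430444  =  17235180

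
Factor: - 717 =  - 3^1*239^1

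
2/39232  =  1/19616 = 0.00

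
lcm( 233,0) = 0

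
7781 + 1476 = 9257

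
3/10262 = 3/10262 = 0.00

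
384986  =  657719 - 272733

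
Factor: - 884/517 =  - 2^2*11^(-1)*13^1*17^1*47^(  -  1)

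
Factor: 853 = 853^1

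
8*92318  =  738544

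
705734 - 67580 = 638154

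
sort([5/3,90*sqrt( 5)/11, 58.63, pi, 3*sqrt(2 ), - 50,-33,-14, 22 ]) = [ - 50 ,  -  33, - 14 , 5/3,  pi,  3 *sqrt( 2),  90*sqrt (5)/11,22,58.63] 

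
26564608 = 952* 27904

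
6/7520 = 3/3760 = 0.00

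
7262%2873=1516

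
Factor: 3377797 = 1321^1*2557^1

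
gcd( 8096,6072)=2024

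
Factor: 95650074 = 2^1*3^2*13^1*61^1 * 6701^1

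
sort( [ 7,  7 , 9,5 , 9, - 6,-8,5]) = [ - 8, - 6, 5,  5,7, 7,  9,9]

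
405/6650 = 81/1330 =0.06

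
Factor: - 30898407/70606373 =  - 3^1*23^1*101^( - 1)*569^1*787^1*699073^( - 1)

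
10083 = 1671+8412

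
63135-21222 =41913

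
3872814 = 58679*66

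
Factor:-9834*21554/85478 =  - 105981018/42739= - 2^1*3^1*11^1*13^1*79^(-1)*149^1*541^( - 1 )*829^1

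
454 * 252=114408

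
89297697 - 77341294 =11956403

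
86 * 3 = 258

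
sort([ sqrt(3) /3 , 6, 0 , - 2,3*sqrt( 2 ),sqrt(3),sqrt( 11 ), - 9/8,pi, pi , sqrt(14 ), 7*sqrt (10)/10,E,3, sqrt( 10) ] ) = [-2, -9/8, 0,  sqrt(3)/3, sqrt (3), 7*sqrt(10)/10, E, 3, pi, pi,sqrt( 10), sqrt(11), sqrt(14), 3*sqrt(2), 6]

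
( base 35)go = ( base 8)1110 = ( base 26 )MC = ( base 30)JE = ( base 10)584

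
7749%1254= 225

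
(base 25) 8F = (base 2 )11010111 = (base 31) 6t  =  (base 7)425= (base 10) 215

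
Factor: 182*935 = 170170 = 2^1*5^1*7^1*11^1 * 13^1*17^1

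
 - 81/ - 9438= 27/3146 = 0.01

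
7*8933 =62531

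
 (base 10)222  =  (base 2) 11011110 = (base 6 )1010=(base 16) DE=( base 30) 7c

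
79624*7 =557368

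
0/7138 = 0 = 0.00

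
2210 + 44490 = 46700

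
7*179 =1253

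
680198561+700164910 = 1380363471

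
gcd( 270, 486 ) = 54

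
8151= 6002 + 2149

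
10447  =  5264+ 5183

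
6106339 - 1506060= 4600279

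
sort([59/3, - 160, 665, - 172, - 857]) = [-857, - 172, - 160,59/3, 665]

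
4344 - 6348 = - 2004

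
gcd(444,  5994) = 222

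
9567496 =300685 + 9266811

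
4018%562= 84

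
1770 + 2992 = 4762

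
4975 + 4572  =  9547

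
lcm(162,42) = 1134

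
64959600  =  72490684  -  7531084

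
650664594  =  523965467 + 126699127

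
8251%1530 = 601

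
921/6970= 921/6970= 0.13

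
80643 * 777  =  62659611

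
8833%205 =18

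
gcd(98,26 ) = 2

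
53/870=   53/870  =  0.06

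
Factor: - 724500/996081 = -2^2 *3^1*5^3*7^1*17^ ( - 1)*23^1*19531^( - 1) = -241500/332027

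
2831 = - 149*( - 19)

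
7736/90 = 85+43/45 = 85.96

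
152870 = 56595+96275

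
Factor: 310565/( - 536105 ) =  - 347^1*599^ ( - 1) =- 347/599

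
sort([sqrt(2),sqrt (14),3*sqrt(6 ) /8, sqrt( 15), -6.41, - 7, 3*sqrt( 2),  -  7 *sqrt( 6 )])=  [ - 7 * sqrt(6), - 7, - 6.41,3 * sqrt ( 6)/8, sqrt( 2),sqrt(14), sqrt(15), 3*sqrt(2) ]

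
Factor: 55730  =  2^1*5^1*5573^1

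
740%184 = 4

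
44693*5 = 223465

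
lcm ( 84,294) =588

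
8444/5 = 8444/5 = 1688.80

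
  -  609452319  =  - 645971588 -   -  36519269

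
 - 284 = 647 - 931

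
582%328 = 254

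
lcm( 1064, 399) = 3192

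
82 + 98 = 180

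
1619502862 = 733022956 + 886479906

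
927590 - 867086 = 60504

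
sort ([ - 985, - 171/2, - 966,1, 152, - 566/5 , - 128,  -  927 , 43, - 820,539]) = [ - 985, - 966 ,  -  927,-820,- 128, - 566/5, - 171/2, 1,  43, 152, 539 ] 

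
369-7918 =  - 7549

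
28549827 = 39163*729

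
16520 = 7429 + 9091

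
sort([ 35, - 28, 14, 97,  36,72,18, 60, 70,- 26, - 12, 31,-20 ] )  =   [ - 28,-26,-20, - 12, 14,  18,31, 35,36,60,70, 72, 97]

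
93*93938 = 8736234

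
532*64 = 34048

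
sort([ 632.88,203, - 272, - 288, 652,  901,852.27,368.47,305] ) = [ - 288, - 272, 203,305 , 368.47, 632.88,652, 852.27,901]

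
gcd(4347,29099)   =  7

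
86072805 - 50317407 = 35755398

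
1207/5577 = 1207/5577 =0.22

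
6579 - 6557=22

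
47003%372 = 131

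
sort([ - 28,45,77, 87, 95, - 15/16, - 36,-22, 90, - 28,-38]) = [ - 38, - 36, - 28, - 28, - 22, - 15/16, 45,77, 87, 90, 95]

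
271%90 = 1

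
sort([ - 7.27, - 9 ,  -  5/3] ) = [  -  9, - 7.27, - 5/3]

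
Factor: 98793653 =7^2*2016197^1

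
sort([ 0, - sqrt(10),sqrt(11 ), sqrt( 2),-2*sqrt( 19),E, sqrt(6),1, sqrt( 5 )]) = [ - 2*sqrt ( 19), - sqrt(10),  0,  1, sqrt(2 ),sqrt(5 ), sqrt( 6 ),E , sqrt(  11)]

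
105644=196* 539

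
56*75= 4200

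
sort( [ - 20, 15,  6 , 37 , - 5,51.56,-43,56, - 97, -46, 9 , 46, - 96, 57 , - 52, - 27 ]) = [ - 97, - 96, -52, - 46,-43, - 27, - 20, - 5, 6, 9, 15, 37,46, 51.56,56,57 ]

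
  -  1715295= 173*( - 9915) 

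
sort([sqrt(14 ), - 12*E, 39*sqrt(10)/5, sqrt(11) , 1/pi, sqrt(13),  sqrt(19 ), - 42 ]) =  [  -  42, - 12*E,  1/pi,  sqrt(11) , sqrt(13),sqrt(14 ),sqrt(19 ) , 39*sqrt( 10) /5 ] 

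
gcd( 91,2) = 1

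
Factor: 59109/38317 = 3^1*17^1*19^1*61^1*38317^( - 1) 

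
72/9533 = 72/9533  =  0.01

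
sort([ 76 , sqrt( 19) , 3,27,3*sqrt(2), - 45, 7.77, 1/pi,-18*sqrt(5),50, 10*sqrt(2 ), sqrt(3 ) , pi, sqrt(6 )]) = [-45, - 18* sqrt(5 ), 1/pi,sqrt(3 ), sqrt(6 ), 3,pi,3*sqrt(2 ),sqrt(19),7.77,10*sqrt(2),27,50 , 76]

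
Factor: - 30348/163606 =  - 2^1*3^3 *179^( - 1 )* 281^1*457^(  -  1)=-15174/81803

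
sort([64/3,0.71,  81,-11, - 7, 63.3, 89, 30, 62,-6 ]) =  [ -11  , - 7, - 6, 0.71,64/3, 30,62, 63.3, 81, 89 ] 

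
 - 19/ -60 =19/60= 0.32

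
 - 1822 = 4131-5953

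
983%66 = 59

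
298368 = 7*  42624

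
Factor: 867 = 3^1*17^2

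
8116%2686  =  58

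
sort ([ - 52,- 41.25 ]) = [ - 52, - 41.25]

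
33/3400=33/3400=0.01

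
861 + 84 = 945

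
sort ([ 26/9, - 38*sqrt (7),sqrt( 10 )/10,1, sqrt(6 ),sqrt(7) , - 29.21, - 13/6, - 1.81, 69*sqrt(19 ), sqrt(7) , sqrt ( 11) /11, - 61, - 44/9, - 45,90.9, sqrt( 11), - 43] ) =[  -  38*sqrt( 7), -61,-45, - 43, - 29.21, - 44/9, - 13/6, - 1.81, sqrt(11)/11,sqrt(10)/10,  1, sqrt( 6), sqrt( 7 ),sqrt(  7),26/9, sqrt( 11 ),90.9,69*sqrt(19 )] 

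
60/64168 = 15/16042 = 0.00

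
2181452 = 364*5993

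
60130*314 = 18880820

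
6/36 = 1/6 =0.17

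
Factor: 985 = 5^1 * 197^1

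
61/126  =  61/126 = 0.48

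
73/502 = 73/502 = 0.15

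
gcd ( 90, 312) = 6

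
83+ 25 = 108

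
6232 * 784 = 4885888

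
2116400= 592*3575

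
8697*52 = 452244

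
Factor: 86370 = 2^1*3^1 *5^1*2879^1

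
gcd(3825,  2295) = 765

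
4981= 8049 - 3068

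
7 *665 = 4655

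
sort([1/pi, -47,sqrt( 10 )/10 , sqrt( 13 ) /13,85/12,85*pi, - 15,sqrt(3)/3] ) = [-47,-15, sqrt( 13 )/13, sqrt(10)/10,1/pi, sqrt( 3)/3,85/12,  85*pi] 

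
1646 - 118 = 1528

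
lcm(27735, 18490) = 55470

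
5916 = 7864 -1948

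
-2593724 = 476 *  (-5449 )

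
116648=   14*8332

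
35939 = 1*35939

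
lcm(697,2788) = 2788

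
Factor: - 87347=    -13^1 * 6719^1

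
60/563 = 60/563 = 0.11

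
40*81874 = 3274960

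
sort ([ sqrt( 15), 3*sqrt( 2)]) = [ sqrt(15),  3*sqrt(2)]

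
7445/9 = 7445/9 =827.22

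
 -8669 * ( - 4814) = 41732566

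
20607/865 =20607/865 = 23.82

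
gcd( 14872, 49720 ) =88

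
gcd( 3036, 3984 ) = 12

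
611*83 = 50713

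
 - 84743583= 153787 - 84897370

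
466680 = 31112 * 15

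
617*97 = 59849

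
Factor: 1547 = 7^1 * 13^1*17^1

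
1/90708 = 1/90708 = 0.00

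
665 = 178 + 487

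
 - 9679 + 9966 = 287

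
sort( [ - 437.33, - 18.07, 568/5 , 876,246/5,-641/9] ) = [ - 437.33, - 641/9, - 18.07,246/5,568/5, 876]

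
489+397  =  886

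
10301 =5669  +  4632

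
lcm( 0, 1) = 0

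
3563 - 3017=546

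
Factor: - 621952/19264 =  - 2^1*7^( - 1)*113^1 = -226/7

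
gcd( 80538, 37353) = 3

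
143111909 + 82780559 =225892468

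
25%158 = 25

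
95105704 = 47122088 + 47983616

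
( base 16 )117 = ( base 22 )cf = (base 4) 10113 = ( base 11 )234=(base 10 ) 279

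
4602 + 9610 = 14212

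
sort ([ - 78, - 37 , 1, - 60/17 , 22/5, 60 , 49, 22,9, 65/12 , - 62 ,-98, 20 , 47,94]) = [ - 98 , - 78, - 62, - 37, - 60/17, 1 , 22/5,  65/12,9,20,22 , 47, 49, 60,  94 ] 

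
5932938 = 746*7953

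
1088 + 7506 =8594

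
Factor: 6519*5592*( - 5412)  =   - 197290390176 = -  2^5*3^3*11^1 * 41^2 * 53^1*233^1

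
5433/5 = 5433/5 = 1086.60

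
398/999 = 398/999 = 0.40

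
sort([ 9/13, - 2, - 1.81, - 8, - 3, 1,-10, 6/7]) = [ -10, - 8, -3, - 2, - 1.81,  9/13, 6/7,  1]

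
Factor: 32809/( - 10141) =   -  7^1*43^1*109^1*10141^(  -  1)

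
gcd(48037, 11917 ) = 1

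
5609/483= 5609/483 = 11.61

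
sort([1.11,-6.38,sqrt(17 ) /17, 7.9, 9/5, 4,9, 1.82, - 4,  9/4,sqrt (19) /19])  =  [  -  6.38 ,-4, sqrt( 19 )/19,sqrt( 17 ) /17, 1.11,9/5, 1.82, 9/4, 4,7.9, 9]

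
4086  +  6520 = 10606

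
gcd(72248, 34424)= 8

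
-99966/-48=16661/8 = 2082.62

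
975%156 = 39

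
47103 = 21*2243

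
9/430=9/430 = 0.02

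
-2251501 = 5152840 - 7404341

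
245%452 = 245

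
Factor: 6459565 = 5^1*7^1*184559^1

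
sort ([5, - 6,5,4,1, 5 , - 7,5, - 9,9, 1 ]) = [ - 9,  -  7, - 6,1,1,  4 , 5, 5 , 5,5,9] 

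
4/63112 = 1/15778 = 0.00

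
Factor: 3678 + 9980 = 2^1 * 6829^1 =13658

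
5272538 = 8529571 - 3257033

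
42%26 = 16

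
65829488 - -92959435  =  158788923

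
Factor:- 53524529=-307^1*174347^1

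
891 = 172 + 719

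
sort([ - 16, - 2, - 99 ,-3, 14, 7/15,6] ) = [ - 99, - 16, - 3,-2 , 7/15,6, 14]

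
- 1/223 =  - 1 + 222/223 = - 0.00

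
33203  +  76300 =109503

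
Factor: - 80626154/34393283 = - 2^1*7^1 * 59^( - 1)*582937^( - 1)*5759011^1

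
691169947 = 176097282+515072665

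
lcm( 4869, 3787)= 34083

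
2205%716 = 57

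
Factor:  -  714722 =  - 2^1 * 191^1*1871^1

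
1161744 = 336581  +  825163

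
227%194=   33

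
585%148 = 141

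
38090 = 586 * 65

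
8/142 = 4/71 = 0.06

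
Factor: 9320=2^3*5^1 * 233^1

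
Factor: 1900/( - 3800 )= - 2^(  -  1 ) =-  1/2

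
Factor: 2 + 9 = 11 = 11^1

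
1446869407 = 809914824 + 636954583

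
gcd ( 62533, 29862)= 1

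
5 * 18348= 91740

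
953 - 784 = 169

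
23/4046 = 23/4046 = 0.01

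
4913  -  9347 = -4434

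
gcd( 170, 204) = 34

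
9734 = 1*9734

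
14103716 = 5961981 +8141735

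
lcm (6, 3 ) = 6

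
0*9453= 0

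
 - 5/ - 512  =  5/512 = 0.01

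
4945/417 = 11+ 358/417=11.86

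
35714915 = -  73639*( -485)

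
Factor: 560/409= 2^4*5^1 *7^1*409^(  -  1)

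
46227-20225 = 26002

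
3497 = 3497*1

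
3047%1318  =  411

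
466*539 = 251174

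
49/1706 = 49/1706 = 0.03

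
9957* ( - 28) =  - 278796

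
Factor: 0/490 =0^1 = 0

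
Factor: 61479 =3^5*11^1 *23^1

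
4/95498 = 2/47749=0.00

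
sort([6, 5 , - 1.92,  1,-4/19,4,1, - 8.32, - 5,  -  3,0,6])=[- 8.32,  -  5,  -  3,  -  1.92,-4/19,0,1,  1, 4 , 5,6 , 6 ] 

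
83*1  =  83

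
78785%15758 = 15753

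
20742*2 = 41484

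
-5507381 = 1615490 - 7122871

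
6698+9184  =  15882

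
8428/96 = 87 + 19/24 = 87.79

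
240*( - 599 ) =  - 143760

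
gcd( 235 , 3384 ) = 47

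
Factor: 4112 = 2^4*257^1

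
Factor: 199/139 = 139^( - 1) * 199^1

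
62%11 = 7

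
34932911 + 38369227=73302138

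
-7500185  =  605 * ( - 12397)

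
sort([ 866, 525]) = [ 525, 866] 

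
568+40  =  608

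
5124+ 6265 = 11389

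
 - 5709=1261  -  6970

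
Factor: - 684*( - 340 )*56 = 13023360 = 2^7 * 3^2*5^1 * 7^1*17^1*19^1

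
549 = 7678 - 7129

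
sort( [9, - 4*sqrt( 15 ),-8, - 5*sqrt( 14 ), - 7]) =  [ - 5*sqrt(14 ), - 4*sqrt( 15 ), - 8, - 7, 9]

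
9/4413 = 3/1471 = 0.00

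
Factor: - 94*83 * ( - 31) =241862 =2^1*31^1 * 47^1 * 83^1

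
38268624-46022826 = -7754202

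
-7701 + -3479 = -11180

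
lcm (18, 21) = 126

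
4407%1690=1027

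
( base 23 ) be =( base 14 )151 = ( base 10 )267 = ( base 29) 96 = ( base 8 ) 413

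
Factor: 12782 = 2^1*7^1 * 11^1 *83^1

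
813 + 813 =1626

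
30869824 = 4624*6676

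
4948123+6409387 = 11357510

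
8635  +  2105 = 10740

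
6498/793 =8 + 154/793 = 8.19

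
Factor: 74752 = 2^10*73^1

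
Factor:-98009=-98009^1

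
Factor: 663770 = 2^1*5^1  *66377^1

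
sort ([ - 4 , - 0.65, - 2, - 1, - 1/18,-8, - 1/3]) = [ - 8 , - 4, - 2, - 1, - 0.65,  -  1/3, - 1/18]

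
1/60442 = 1/60442 = 0.00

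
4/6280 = 1/1570 =0.00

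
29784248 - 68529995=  - 38745747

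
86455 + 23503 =109958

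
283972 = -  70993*( - 4 ) 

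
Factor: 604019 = 13^1 * 97^1*479^1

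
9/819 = 1/91=0.01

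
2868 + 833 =3701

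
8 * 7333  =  58664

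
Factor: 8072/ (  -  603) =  - 2^3*3^( - 2)*67^(-1)*1009^1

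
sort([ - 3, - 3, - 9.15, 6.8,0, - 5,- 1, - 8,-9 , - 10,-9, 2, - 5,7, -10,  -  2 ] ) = [- 10, - 10,-9.15,-9, - 9 , -8, - 5, - 5, - 3, - 3, - 2,-1 , 0,  2 , 6.8, 7]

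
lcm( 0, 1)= 0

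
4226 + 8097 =12323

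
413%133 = 14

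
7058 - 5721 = 1337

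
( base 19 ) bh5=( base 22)8J9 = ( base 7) 15351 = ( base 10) 4299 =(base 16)10cb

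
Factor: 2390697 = 3^2*109^1*2437^1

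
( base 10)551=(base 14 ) 2b5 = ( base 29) j0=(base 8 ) 1047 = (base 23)10m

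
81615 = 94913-13298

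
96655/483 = 96655/483= 200.11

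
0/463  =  0 = 0.00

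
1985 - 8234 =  - 6249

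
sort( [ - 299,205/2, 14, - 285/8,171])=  [  -  299, - 285/8,14,205/2,171]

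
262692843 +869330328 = 1132023171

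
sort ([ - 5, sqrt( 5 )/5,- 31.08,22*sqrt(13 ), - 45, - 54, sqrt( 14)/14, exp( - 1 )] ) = [ - 54,- 45, - 31.08, - 5, sqrt(14) /14,exp( - 1), sqrt( 5) /5,  22*sqrt( 13 ) ] 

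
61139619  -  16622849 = 44516770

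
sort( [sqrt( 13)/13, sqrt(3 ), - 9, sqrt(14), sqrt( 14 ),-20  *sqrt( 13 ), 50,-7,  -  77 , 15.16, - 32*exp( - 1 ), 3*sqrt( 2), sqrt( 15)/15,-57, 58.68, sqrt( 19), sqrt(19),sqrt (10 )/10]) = [-77,-20*sqrt(13), - 57,-32*exp(  -  1),- 9, - 7, sqrt( 15) /15 , sqrt(13) /13, sqrt(10) /10, sqrt (3), sqrt( 14), sqrt( 14 ),  3*sqrt( 2) , sqrt( 19 ), sqrt(19),15.16, 50, 58.68 ]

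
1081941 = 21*51521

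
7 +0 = 7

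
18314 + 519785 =538099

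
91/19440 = 91/19440=0.00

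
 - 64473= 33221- 97694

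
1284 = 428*3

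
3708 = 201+3507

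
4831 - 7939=  -  3108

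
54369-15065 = 39304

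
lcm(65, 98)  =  6370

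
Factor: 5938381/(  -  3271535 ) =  - 5^( - 1 )*191^1*31091^1 * 654307^( - 1)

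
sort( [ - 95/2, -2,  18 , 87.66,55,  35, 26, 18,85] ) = [ - 95/2, - 2,18,  18,  26,35 , 55,85, 87.66]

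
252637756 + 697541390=950179146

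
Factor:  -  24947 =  - 13^1*19^1*101^1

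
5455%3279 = 2176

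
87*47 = 4089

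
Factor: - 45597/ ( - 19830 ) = 2^( - 1 )*5^( -1) * 661^( - 1)*15199^1 = 15199/6610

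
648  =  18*36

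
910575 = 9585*95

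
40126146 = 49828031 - 9701885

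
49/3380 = 49/3380 = 0.01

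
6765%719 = 294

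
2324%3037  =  2324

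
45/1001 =45/1001=0.04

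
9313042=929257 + 8383785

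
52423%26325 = 26098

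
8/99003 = 8/99003 = 0.00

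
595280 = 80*7441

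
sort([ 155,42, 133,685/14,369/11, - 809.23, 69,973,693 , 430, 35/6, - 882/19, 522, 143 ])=[ - 809.23, - 882/19,35/6, 369/11,42,685/14,  69, 133,143, 155,430, 522,693, 973]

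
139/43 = 3 + 10/43 = 3.23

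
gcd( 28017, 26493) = 3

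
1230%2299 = 1230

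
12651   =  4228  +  8423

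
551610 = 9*61290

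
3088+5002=8090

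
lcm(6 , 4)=12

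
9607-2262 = 7345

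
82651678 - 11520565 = 71131113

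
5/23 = 5/23 = 0.22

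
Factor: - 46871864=-2^3*13^1*450691^1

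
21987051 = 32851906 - 10864855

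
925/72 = 12 + 61/72 = 12.85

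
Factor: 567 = 3^4*7^1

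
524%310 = 214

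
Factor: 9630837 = 3^2* 1070093^1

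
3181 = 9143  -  5962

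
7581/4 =1895 + 1/4 = 1895.25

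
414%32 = 30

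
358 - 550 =-192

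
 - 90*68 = -6120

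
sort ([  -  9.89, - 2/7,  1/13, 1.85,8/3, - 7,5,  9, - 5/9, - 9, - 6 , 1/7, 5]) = [ - 9.89, - 9, - 7,-6, - 5/9, - 2/7, 1/13, 1/7, 1.85,  8/3, 5, 5,  9]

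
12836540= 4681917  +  8154623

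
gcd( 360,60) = 60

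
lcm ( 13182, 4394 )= 13182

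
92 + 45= 137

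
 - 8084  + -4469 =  - 12553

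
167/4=167/4 = 41.75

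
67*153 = 10251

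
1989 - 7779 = - 5790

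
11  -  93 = - 82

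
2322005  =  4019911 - 1697906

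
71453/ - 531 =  - 71453/531 =-134.56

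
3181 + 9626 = 12807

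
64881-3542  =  61339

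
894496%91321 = 72607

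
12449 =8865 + 3584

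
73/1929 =73/1929 = 0.04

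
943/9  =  104+7/9 = 104.78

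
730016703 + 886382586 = 1616399289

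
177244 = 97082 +80162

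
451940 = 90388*5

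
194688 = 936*208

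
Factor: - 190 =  - 2^1*5^1*19^1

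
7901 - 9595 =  - 1694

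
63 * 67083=4226229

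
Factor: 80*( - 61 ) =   -  4880 =- 2^4 * 5^1*61^1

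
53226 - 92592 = -39366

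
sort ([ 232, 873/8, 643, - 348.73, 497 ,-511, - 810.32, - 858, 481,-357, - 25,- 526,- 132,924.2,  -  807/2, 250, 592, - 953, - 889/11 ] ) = [ - 953,  -  858, - 810.32 ,-526 , - 511, - 807/2, - 357, - 348.73,- 132, - 889/11,-25, 873/8,232, 250,481, 497,592,643, 924.2] 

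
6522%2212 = 2098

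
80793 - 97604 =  - 16811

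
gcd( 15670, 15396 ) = 2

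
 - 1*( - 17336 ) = 17336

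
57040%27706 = 1628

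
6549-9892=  - 3343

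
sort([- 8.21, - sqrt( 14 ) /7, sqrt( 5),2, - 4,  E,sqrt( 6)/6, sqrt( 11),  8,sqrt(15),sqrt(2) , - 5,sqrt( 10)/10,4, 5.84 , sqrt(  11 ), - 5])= [ - 8.21,-5, - 5, - 4,-sqrt( 14)/7,sqrt ( 10)/10 , sqrt (6)/6,sqrt(2), 2,sqrt( 5 ),E,  sqrt( 11 ),  sqrt(11),  sqrt(15), 4, 5.84,8 ]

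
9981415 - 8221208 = 1760207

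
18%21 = 18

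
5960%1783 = 611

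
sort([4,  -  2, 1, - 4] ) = [ - 4, - 2, 1, 4] 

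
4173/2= 2086 + 1/2=2086.50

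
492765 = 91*5415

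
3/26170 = 3/26170  =  0.00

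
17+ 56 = 73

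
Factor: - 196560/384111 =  - 2^4*3^1*5^1*7^ (  -  1 ) * 67^(-1 )  =  - 240/469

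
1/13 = 1/13 = 0.08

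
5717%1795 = 332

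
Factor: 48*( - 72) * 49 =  - 2^7 *3^3*7^2 =- 169344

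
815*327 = 266505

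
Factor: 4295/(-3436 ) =  -  5/4 =- 2^ ( - 2)*5^1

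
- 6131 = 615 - 6746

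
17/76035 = 17/76035 = 0.00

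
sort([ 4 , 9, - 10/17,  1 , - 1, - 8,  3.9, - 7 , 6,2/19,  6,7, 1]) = [ - 8,  -  7, - 1, - 10/17,2/19, 1, 1,3.9, 4,6,  6, 7, 9] 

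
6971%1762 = 1685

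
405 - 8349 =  - 7944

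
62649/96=652 + 19/32  =  652.59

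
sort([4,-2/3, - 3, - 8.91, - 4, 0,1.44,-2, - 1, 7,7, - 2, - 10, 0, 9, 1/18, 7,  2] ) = [ - 10, - 8.91,-4, - 3 , - 2, - 2, - 1, - 2/3, 0,  0 , 1/18, 1.44 , 2, 4,7 , 7, 7, 9]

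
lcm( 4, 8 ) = 8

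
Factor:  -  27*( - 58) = 2^1 * 3^3*29^1 = 1566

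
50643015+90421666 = 141064681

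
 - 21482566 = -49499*434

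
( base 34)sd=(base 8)1705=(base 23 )1im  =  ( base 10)965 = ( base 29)148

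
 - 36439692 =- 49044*743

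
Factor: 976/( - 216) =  - 122/27  =  - 2^1*3^( - 3)*61^1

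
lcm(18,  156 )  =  468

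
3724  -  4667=- 943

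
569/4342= 569/4342  =  0.13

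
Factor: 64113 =3^1 * 7^1 * 43^1*71^1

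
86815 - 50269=36546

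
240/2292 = 20/191 = 0.10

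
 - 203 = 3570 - 3773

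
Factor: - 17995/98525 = -3599/19705 = - 5^( - 1)*7^( - 1) *59^1*61^1  *563^( - 1) 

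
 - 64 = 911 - 975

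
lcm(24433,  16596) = 879588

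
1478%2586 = 1478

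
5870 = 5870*1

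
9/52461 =1/5829=0.00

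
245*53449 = 13095005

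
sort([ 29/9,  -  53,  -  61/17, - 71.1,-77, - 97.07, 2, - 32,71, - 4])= [-97.07,-77, - 71.1, - 53, -32, - 4,  -  61/17,2, 29/9, 71]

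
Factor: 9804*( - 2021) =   -  19813884 = - 2^2*3^1*19^1*43^2*47^1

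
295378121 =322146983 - 26768862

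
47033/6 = 7838 + 5/6 = 7838.83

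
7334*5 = 36670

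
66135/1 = 66135 = 66135.00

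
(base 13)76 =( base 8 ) 141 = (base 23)45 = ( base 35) 2R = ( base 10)97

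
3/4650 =1/1550 = 0.00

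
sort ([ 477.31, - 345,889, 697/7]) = [  -  345,697/7, 477.31, 889]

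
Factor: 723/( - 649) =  - 3^1 * 11^( - 1)*59^ (-1) * 241^1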